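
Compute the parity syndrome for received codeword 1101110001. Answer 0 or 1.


Syndrome = XOR of all bits = 1 XOR 1 XOR 0 XOR 1 XOR 1 XOR 1 XOR 0 XOR 0 XOR 0 XOR 1 = 0

0


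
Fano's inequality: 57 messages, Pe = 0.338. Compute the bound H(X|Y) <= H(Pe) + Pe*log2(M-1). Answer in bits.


H(Pe) = -Pe*log2(Pe) - (1-Pe)*log2(1-Pe) = -0.338*log2(0.338) - 0.662*log2(0.662) = 0.528938 + 0.393954 = 0.9229. Pe*log2(M-1) = 0.338*log2(56) = 1.962886. Bound = H(Pe) + Pe*log2(M-1) = 0.528938 + 0.393954 + 1.962886 = 2.8858

2.8858 bits


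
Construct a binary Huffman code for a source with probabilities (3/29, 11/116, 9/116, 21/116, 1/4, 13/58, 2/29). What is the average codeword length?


Huffman construction (repeatedly merge the two least-probable nodes; each merge adds 1 bit to every symbol beneath it): 2/29 + 9/116 = 17/116; 11/116 + 3/29 = 23/116; 17/116 + 21/116 = 19/58; 23/116 + 13/58 = 49/116; 1/4 + 19/58 = 67/116; 49/116 + 67/116 = 1. Resulting codeword lengths (in the order the probabilities were given): (3, 3, 4, 3, 2, 2, 4). L_avg = sum(p_i * l_i) = 3/29*3 + 11/116*3 + 9/116*4 + 21/116*3 + 1/4*2 + 13/58*2 + 2/29*4 = 155/58 = 2.6724

2.6724 bits


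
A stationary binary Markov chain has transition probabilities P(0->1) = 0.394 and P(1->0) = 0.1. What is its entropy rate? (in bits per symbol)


Stationary distribution: pi_0 = p10/(p01+p10) = 0.2024, pi_1 = 0.7976. Entropy rate H' = pi_0*H(p01) + pi_1*H(p10) = 0.2024*0.9673 + 0.7976*0.469 = 0.5699

0.5699 bits/symbol


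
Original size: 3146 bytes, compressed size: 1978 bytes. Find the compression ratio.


Ratio = original / compressed = 3146 / 1978 = 1.5905

1.5905


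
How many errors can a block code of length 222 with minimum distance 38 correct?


Correction capability = floor((d-1)/2) = floor((38-1)/2) = 18

18 errors


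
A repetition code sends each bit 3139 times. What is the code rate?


Rate = k/n = 1/3139

1/3139


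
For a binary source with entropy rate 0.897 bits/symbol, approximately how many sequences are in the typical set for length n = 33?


log2|A_typical| = nH = 33 * 0.897 = 29.601, so |A_typical| ~ 2^29.601 = 8.143e+08

8.143e+08


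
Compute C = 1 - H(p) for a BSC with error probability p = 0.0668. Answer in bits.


H(p) = -p*log2(p) - (1-p)*log2(1-p) = -0.0668*log2(0.0668) - 0.9332*log2(0.9332) = 0.260788 + 0.093079 = 0.3539. C = 1 - H(p) = 1 - 0.3539 = 0.6461

0.6461 bits


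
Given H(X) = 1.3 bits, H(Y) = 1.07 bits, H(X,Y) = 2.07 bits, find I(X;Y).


I(X;Y) = H(X) + H(Y) - H(X,Y) = 1.3 + 1.07 - 2.07 = 0.3

0.3 bits


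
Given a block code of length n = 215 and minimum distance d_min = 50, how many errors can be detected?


Detection capability = d_min - 1 = 50 - 1 = 49

49 errors


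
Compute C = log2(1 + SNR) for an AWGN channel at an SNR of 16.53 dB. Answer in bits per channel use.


SNR_linear = 10^(16.53/10) = 44.978; C = log2(1 + SNR_linear) = log2(1 + 44.978) = 5.5229

5.5229 bits/channel use


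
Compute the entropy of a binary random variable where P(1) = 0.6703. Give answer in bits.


H = -p*log2(p) - (1-p)*log2(1-p). -0.6703*log2(0.6703) = 0.386844; -0.3297*log2(0.3297) = 0.527775. H = 0.386844 + 0.527775 = 0.9146

0.9146 bits


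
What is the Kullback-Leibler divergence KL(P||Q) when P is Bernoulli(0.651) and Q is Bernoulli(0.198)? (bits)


KL = p*log2(p/q) + (1-p)*log2((1-p)/(1-q)) = 0.651*log2(0.651/0.198) + 0.349*log2(0.349/0.802) = 0.6989

0.6989 bits


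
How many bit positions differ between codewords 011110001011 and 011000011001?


Count differing positions: . . . ^ ^ . . ^ . . ^ . = 4 differences

4


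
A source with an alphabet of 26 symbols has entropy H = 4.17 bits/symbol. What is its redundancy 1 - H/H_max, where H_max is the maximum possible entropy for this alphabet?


H_max = log2(K) = log2(26) = 4.7004 bits/symbol. Redundancy = 1 - H/H_max = 1 - 4.17/4.7004 = 1 - 0.8872 = 0.1128

0.1128


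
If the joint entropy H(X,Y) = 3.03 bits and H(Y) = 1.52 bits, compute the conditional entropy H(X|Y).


H(X|Y) = H(X,Y) - H(Y) = 3.03 - 1.52 = 1.51

1.51 bits


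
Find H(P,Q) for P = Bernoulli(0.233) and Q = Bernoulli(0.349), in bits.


H(P,Q) = -p*log2(q) - (1-p)*log2(1-q). -0.233*log2(0.349) = 0.353857; -0.767*log2(0.651) = 0.474981. H(P,Q) = 0.353857 + 0.474981 = 0.8288

0.8288 bits


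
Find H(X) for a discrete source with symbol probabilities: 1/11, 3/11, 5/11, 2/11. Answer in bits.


H = -sum(p_i * log2(p_i)). Terms: -(1/11)*log2(1/11) = 0.314494; -(3/11)*log2(3/11) = 0.511219; -(5/11)*log2(5/11) = 0.517047; -(2/11)*log2(2/11) = 0.447169. H = 0.314494 + 0.511219 + 0.517047 + 0.447169 = 1.7899

1.7899 bits


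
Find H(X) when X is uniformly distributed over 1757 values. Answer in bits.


H = log2(n) = log2(1757) = 10.7789

10.7789 bits


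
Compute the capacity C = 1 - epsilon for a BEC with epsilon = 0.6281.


C = 1 - epsilon = 1 - 0.6281 = 0.3719

0.3719 bits


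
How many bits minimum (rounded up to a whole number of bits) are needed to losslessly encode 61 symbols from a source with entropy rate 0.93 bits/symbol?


Minimum bits >= n * H = 61 * 0.93 = 56.73, rounded up to a whole number of bits = 57

57 bits


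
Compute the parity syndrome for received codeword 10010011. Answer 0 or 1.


Syndrome = XOR of all bits = 1 XOR 0 XOR 0 XOR 1 XOR 0 XOR 0 XOR 1 XOR 1 = 0

0


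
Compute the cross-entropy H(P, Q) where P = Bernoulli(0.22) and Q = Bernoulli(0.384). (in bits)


H(P,Q) = -p*log2(q) - (1-p)*log2(1-q). -0.22*log2(0.384) = 0.303781; -0.78*log2(0.616) = 0.545218. H(P,Q) = 0.303781 + 0.545218 = 0.849

0.849 bits


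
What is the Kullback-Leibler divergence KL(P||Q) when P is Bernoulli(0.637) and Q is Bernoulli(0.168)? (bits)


KL = p*log2(p/q) + (1-p)*log2((1-p)/(1-q)) = 0.637*log2(0.637/0.168) + 0.363*log2(0.363/0.832) = 0.7905

0.7905 bits


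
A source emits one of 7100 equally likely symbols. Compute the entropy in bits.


H = log2(n) = log2(7100) = 12.7936

12.7936 bits


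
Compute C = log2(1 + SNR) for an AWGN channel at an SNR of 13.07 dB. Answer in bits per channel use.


SNR_linear = 10^(13.07/10) = 20.2768; C = log2(1 + SNR_linear) = log2(1 + 20.2768) = 4.4112

4.4112 bits/channel use


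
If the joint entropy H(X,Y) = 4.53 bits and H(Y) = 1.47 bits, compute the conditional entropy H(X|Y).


H(X|Y) = H(X,Y) - H(Y) = 4.53 - 1.47 = 3.06

3.06 bits


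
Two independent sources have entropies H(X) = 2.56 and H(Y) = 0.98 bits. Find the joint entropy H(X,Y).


For independent variables, H(X,Y) = H(X) + H(Y) = 2.56 + 0.98 = 3.54

3.54 bits


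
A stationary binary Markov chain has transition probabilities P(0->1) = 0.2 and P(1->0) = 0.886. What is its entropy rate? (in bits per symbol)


Stationary distribution: pi_0 = p10/(p01+p10) = 0.8158, pi_1 = 0.1842. Entropy rate H' = pi_0*H(p01) + pi_1*H(p10) = 0.8158*0.7219 + 0.1842*0.5119 = 0.6832

0.6832 bits/symbol


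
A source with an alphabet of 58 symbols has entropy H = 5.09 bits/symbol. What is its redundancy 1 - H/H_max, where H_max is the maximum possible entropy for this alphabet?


H_max = log2(K) = log2(58) = 5.858 bits/symbol. Redundancy = 1 - H/H_max = 1 - 5.09/5.858 = 1 - 0.8689 = 0.1311

0.1311


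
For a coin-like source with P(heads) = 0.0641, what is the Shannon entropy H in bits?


H = -p*log2(p) - (1-p)*log2(1-p). -0.0641*log2(0.0641) = 0.254062; -0.9359*log2(0.9359) = 0.089447. H = 0.254062 + 0.089447 = 0.3435

0.3435 bits


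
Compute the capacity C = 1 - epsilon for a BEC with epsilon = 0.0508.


C = 1 - epsilon = 1 - 0.0508 = 0.9492

0.9492 bits


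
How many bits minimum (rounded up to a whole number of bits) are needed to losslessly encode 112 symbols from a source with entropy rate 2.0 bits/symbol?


Minimum bits >= n * H = 112 * 2.0 = 224.0, rounded up to a whole number of bits = 224

224 bits


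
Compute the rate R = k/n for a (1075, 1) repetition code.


Rate = k/n = 1/1075

1/1075


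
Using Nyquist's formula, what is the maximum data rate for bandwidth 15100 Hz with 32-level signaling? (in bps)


Rate = 2 * B * log2(M) = 2 * 15100 * 5.0 = 151000.0

151000.0 bps


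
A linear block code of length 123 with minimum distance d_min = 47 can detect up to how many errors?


Detection capability = d_min - 1 = 47 - 1 = 46

46 errors


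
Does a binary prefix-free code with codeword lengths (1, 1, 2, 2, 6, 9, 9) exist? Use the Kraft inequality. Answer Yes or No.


Kraft sum = sum(2^(-l_i)) = 1.5195, need <= 1. Result: violated (a binary prefix-free code with these lengths cannot exist)

No


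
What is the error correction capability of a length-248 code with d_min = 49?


Correction capability = floor((d-1)/2) = floor((49-1)/2) = 24

24 errors


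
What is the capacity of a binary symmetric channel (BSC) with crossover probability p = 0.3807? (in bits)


H(p) = -p*log2(p) - (1-p)*log2(1-p) = -0.3807*log2(0.3807) - 0.6193*log2(0.6193) = 0.530419 + 0.428116 = 0.9585. C = 1 - H(p) = 1 - 0.9585 = 0.0415

0.0415 bits


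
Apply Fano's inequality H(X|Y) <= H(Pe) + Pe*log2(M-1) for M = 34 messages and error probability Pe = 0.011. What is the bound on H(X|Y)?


H(Pe) = -Pe*log2(Pe) - (1-Pe)*log2(1-Pe) = -0.011*log2(0.011) - 0.989*log2(0.989) = 0.071570 + 0.015782 = 0.0874. Pe*log2(M-1) = 0.011*log2(33) = 0.055488. Bound = H(Pe) + Pe*log2(M-1) = 0.071570 + 0.015782 + 0.055488 = 0.1428

0.1428 bits


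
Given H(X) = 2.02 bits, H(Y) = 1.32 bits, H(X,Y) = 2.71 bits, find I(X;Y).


I(X;Y) = H(X) + H(Y) - H(X,Y) = 2.02 + 1.32 - 2.71 = 0.63

0.63 bits


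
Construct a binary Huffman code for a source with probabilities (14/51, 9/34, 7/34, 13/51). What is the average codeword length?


Huffman construction (repeatedly merge the two least-probable nodes; each merge adds 1 bit to every symbol beneath it): 7/34 + 13/51 = 47/102; 9/34 + 14/51 = 55/102; 47/102 + 55/102 = 1. Resulting codeword lengths (in the order the probabilities were given): (2, 2, 2, 2). L_avg = sum(p_i * l_i) = 14/51*2 + 9/34*2 + 7/34*2 + 13/51*2 = 2

2.0 bits


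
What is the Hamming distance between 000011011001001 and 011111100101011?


Count differing positions: . ^ ^ ^ . . ^ ^ ^ ^ . . . ^ . = 8 differences

8


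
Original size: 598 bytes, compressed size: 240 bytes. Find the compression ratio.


Ratio = original / compressed = 598 / 240 = 2.4917

2.4917


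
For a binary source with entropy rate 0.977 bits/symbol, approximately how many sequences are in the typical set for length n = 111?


log2|A_typical| = nH = 111 * 0.977 = 108.447, so |A_typical| ~ 2^108.447 = 4.424e+32

4.424e+32


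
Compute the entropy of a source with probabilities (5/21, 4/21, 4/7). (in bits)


H = -sum(p_i * log2(p_i)). Terms: -(5/21)*log2(5/21) = 0.492950; -(4/21)*log2(4/21) = 0.455680; -(4/7)*log2(4/7) = 0.461346. H = 0.492950 + 0.455680 + 0.461346 = 1.41

1.41 bits


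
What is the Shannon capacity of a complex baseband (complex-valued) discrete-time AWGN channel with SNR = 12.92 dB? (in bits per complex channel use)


SNR_linear = 10^(12.92/10) = 19.5884; C = log2(1 + SNR_linear) = log2(1 + 19.5884) = 4.3638

4.3638 bits/channel use


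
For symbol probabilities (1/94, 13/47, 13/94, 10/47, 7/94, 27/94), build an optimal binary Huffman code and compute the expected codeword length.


Huffman construction (repeatedly merge the two least-probable nodes; each merge adds 1 bit to every symbol beneath it): 1/94 + 7/94 = 4/47; 4/47 + 13/94 = 21/94; 10/47 + 21/94 = 41/94; 13/47 + 27/94 = 53/94; 41/94 + 53/94 = 1. Resulting codeword lengths (in the order the probabilities were given): (4, 2, 3, 2, 4, 2). L_avg = sum(p_i * l_i) = 1/94*4 + 13/47*2 + 13/94*3 + 10/47*2 + 7/94*4 + 27/94*2 = 217/94 = 2.3085

2.3085 bits


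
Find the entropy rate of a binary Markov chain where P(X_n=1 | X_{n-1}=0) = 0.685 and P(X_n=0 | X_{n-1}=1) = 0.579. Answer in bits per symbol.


Stationary distribution: pi_0 = p10/(p01+p10) = 0.4581, pi_1 = 0.5419. Entropy rate H' = pi_0*H(p01) + pi_1*H(p10) = 0.4581*0.8989 + 0.5419*0.9819 = 0.9439

0.9439 bits/symbol


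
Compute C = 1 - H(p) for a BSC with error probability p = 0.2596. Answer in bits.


H(p) = -p*log2(p) - (1-p)*log2(1-p) = -0.2596*log2(0.2596) - 0.7404*log2(0.7404) = 0.505088 + 0.321055 = 0.8261. C = 1 - H(p) = 1 - 0.8261 = 0.1739

0.1739 bits


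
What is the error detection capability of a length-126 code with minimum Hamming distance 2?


Detection capability = d_min - 1 = 2 - 1 = 1

1 errors


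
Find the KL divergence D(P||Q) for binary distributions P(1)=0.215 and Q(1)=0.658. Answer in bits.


KL = p*log2(p/q) + (1-p)*log2((1-p)/(1-q)) = 0.215*log2(0.215/0.658) + 0.785*log2(0.785/0.342) = 0.594

0.594 bits


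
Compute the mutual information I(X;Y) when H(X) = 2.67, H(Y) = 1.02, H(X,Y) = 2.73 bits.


I(X;Y) = H(X) + H(Y) - H(X,Y) = 2.67 + 1.02 - 2.73 = 0.96

0.96 bits


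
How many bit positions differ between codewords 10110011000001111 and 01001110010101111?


Count differing positions: ^ ^ ^ ^ ^ ^ . ^ . ^ . ^ . . . . . = 9 differences

9


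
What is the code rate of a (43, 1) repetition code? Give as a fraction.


Rate = k/n = 1/43

1/43


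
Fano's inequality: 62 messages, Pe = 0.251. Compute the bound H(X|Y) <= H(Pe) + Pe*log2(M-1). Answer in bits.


H(Pe) = -Pe*log2(Pe) - (1-Pe)*log2(1-Pe) = -0.251*log2(0.251) - 0.749*log2(0.749) = 0.500554 + 0.312305 = 0.8129. Pe*log2(M-1) = 0.251*log2(61) = 1.488615. Bound = H(Pe) + Pe*log2(M-1) = 0.500554 + 0.312305 + 1.488615 = 2.3015

2.3015 bits


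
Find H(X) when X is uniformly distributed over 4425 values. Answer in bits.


H = log2(n) = log2(4425) = 12.1115

12.1115 bits


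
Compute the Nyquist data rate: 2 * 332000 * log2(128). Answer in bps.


Rate = 2 * B * log2(M) = 2 * 332000 * 7.0 = 4648000.0

4648000.0 bps


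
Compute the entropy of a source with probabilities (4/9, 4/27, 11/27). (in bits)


H = -sum(p_i * log2(p_i)). Terms: -(4/9)*log2(4/9) = 0.519967; -(4/27)*log2(4/27) = 0.408131; -(11/27)*log2(11/27) = 0.527778. H = 0.519967 + 0.408131 + 0.527778 = 1.4559

1.4559 bits


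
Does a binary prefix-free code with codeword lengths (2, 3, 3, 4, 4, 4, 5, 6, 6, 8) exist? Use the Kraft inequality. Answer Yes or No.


Kraft sum = sum(2^(-l_i)) = 0.7539, need <= 1. Result: satisfied (a binary prefix-free code with these lengths exists)

Yes


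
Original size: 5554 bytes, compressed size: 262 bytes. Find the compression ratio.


Ratio = original / compressed = 5554 / 262 = 21.1985

21.1985


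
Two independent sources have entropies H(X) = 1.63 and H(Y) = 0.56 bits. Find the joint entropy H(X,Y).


For independent variables, H(X,Y) = H(X) + H(Y) = 1.63 + 0.56 = 2.19

2.19 bits


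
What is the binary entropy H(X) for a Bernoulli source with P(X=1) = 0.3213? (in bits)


H = -p*log2(p) - (1-p)*log2(1-p). -0.3213*log2(0.3213) = 0.526292; -0.6787*log2(0.6787) = 0.379498. H = 0.526292 + 0.379498 = 0.9058

0.9058 bits


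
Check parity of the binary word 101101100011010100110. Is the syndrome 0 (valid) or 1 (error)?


Syndrome = XOR of all bits = 1 XOR 0 XOR 1 XOR 1 XOR 0 XOR 1 XOR 1 XOR 0 XOR 0 XOR 0 XOR 1 XOR 1 XOR 0 XOR 1 XOR 0 XOR 1 XOR 0 XOR 0 XOR 1 XOR 1 XOR 0 = 1

1


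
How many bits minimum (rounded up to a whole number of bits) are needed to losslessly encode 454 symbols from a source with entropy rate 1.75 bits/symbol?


Minimum bits >= n * H = 454 * 1.75 = 794.5, rounded up to a whole number of bits = 795

795 bits


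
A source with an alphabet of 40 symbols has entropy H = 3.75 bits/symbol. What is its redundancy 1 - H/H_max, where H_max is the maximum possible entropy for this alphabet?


H_max = log2(K) = log2(40) = 5.3219 bits/symbol. Redundancy = 1 - H/H_max = 1 - 3.75/5.3219 = 1 - 0.7046 = 0.2954

0.2954


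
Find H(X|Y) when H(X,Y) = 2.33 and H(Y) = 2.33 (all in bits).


H(X|Y) = H(X,Y) - H(Y) = 2.33 - 2.33 = 0.0

0.0 bits


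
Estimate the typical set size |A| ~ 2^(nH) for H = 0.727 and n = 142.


log2|A_typical| = nH = 142 * 0.727 = 103.234, so |A_typical| ~ 2^103.234 = 1.193e+31

1.193e+31


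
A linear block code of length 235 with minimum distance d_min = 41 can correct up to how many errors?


Correction capability = floor((d-1)/2) = floor((41-1)/2) = 20

20 errors


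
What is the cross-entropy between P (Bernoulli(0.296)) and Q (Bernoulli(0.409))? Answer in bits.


H(P,Q) = -p*log2(q) - (1-p)*log2(1-q). -0.296*log2(0.409) = 0.381789; -0.704*log2(0.591) = 0.534174. H(P,Q) = 0.381789 + 0.534174 = 0.916

0.916 bits


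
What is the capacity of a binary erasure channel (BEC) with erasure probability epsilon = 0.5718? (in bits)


C = 1 - epsilon = 1 - 0.5718 = 0.4282

0.4282 bits


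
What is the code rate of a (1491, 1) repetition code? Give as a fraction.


Rate = k/n = 1/1491

1/1491


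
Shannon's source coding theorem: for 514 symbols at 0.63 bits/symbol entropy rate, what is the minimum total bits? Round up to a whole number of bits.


Minimum bits >= n * H = 514 * 0.63 = 323.82, rounded up to a whole number of bits = 324

324 bits


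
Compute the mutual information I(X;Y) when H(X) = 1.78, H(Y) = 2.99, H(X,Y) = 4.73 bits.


I(X;Y) = H(X) + H(Y) - H(X,Y) = 1.78 + 2.99 - 4.73 = 0.04

0.04 bits


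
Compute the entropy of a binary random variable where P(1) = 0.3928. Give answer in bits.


H = -p*log2(p) - (1-p)*log2(1-p). -0.3928*log2(0.3928) = 0.529547; -0.6072*log2(0.6072) = 0.437036. H = 0.529547 + 0.437036 = 0.9666

0.9666 bits


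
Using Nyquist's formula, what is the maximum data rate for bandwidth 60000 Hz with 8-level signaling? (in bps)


Rate = 2 * B * log2(M) = 2 * 60000 * 3.0 = 360000.0

360000.0 bps


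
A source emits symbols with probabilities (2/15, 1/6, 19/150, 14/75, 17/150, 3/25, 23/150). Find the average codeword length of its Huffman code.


Huffman construction (repeatedly merge the two least-probable nodes; each merge adds 1 bit to every symbol beneath it): 17/150 + 3/25 = 7/30; 19/150 + 2/15 = 13/50; 23/150 + 1/6 = 8/25; 14/75 + 7/30 = 21/50; 13/50 + 8/25 = 29/50; 21/50 + 29/50 = 1. Resulting codeword lengths (in the order the probabilities were given): (3, 3, 3, 2, 3, 3, 3). L_avg = sum(p_i * l_i) = 2/15*3 + 1/6*3 + 19/150*3 + 14/75*2 + 17/150*3 + 3/25*3 + 23/150*3 = 211/75 = 2.8133

2.8133 bits


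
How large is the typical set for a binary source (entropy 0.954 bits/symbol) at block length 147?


log2|A_typical| = nH = 147 * 0.954 = 140.238, so |A_typical| ~ 2^140.238 = 1.644e+42

1.644e+42


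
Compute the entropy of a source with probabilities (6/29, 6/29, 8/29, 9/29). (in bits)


H = -sum(p_i * log2(p_i)). Terms: -(6/29)*log2(6/29) = 0.470280; -(6/29)*log2(6/29) = 0.470280; -(8/29)*log2(8/29) = 0.512546; -(9/29)*log2(9/29) = 0.523879. H = 0.470280 + 0.470280 + 0.512546 + 0.523879 = 1.977

1.977 bits


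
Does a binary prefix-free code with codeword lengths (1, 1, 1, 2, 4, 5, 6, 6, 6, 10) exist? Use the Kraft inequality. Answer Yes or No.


Kraft sum = sum(2^(-l_i)) = 1.8916, need <= 1. Result: violated (a binary prefix-free code with these lengths cannot exist)

No


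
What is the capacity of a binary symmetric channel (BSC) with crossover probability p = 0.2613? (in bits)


H(p) = -p*log2(p) - (1-p)*log2(1-p) = -0.2613*log2(0.2613) - 0.7387*log2(0.7387) = 0.505935 + 0.322767 = 0.8287. C = 1 - H(p) = 1 - 0.8287 = 0.1713

0.1713 bits


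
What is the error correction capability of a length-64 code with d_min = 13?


Correction capability = floor((d-1)/2) = floor((13-1)/2) = 6

6 errors


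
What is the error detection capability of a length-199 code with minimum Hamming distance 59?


Detection capability = d_min - 1 = 59 - 1 = 58

58 errors


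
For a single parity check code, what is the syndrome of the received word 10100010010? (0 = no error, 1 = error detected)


Syndrome = XOR of all bits = 1 XOR 0 XOR 1 XOR 0 XOR 0 XOR 0 XOR 1 XOR 0 XOR 0 XOR 1 XOR 0 = 0

0


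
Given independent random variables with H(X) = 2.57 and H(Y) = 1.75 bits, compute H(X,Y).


For independent variables, H(X,Y) = H(X) + H(Y) = 2.57 + 1.75 = 4.32

4.32 bits


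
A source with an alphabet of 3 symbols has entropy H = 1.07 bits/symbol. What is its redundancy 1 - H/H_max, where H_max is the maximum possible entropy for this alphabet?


H_max = log2(K) = log2(3) = 1.585 bits/symbol. Redundancy = 1 - H/H_max = 1 - 1.07/1.585 = 1 - 0.6751 = 0.3249

0.3249


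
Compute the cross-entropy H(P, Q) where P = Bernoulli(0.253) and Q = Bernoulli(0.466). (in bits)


H(P,Q) = -p*log2(q) - (1-p)*log2(1-q). -0.253*log2(0.466) = 0.278704; -0.747*log2(0.534) = 0.676101. H(P,Q) = 0.278704 + 0.676101 = 0.9548

0.9548 bits


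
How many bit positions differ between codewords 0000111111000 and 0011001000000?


Count differing positions: . . ^ ^ ^ ^ . ^ ^ ^ . . . = 7 differences

7


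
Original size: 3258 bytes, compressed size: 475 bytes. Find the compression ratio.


Ratio = original / compressed = 3258 / 475 = 6.8589

6.8589


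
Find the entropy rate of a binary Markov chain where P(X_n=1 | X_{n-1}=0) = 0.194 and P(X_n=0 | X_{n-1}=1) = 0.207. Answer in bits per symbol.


Stationary distribution: pi_0 = p10/(p01+p10) = 0.5162, pi_1 = 0.4838. Entropy rate H' = pi_0*H(p01) + pi_1*H(p10) = 0.5162*0.7098 + 0.4838*0.7357 = 0.7223

0.7223 bits/symbol


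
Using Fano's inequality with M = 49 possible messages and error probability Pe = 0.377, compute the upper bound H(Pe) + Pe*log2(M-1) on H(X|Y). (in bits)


H(Pe) = -Pe*log2(Pe) - (1-Pe)*log2(1-Pe) = -0.377*log2(0.377) - 0.623*log2(0.623) = 0.530576 + 0.425320 = 0.9559. Pe*log2(M-1) = 0.377*log2(48) = 2.105531. Bound = H(Pe) + Pe*log2(M-1) = 0.530576 + 0.425320 + 2.105531 = 3.0614

3.0614 bits


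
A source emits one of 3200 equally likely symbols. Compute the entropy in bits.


H = log2(n) = log2(3200) = 11.6439

11.6439 bits


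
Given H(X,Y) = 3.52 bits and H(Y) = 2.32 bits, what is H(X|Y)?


H(X|Y) = H(X,Y) - H(Y) = 3.52 - 2.32 = 1.2

1.2 bits


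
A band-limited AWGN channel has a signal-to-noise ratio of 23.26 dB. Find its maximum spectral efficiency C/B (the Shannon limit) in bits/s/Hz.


SNR_linear = 10^(23.26/10) = 211.8361; C/B = log2(1 + SNR_linear) = log2(1 + 211.8361) = 7.7336

7.7336 bits/s/Hz


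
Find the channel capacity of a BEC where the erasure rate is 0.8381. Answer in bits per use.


C = 1 - epsilon = 1 - 0.8381 = 0.1619

0.1619 bits


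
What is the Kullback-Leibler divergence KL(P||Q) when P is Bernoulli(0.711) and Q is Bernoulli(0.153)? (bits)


KL = p*log2(p/q) + (1-p)*log2((1-p)/(1-q)) = 0.711*log2(0.711/0.153) + 0.289*log2(0.289/0.847) = 1.1275

1.1275 bits


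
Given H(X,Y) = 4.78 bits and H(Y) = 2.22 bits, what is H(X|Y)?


H(X|Y) = H(X,Y) - H(Y) = 4.78 - 2.22 = 2.56

2.56 bits


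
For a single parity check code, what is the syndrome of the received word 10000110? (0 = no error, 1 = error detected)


Syndrome = XOR of all bits = 1 XOR 0 XOR 0 XOR 0 XOR 0 XOR 1 XOR 1 XOR 0 = 1

1


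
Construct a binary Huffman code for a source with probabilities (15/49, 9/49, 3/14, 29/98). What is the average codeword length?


Huffman construction (repeatedly merge the two least-probable nodes; each merge adds 1 bit to every symbol beneath it): 9/49 + 3/14 = 39/98; 29/98 + 15/49 = 59/98; 39/98 + 59/98 = 1. Resulting codeword lengths (in the order the probabilities were given): (2, 2, 2, 2). L_avg = sum(p_i * l_i) = 15/49*2 + 9/49*2 + 3/14*2 + 29/98*2 = 2

2.0 bits


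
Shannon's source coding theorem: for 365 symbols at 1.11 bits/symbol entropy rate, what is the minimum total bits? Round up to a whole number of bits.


Minimum bits >= n * H = 365 * 1.11 = 405.15, rounded up to a whole number of bits = 406

406 bits


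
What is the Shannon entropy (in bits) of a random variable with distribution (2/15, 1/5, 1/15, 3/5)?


H = -sum(p_i * log2(p_i)). Terms: -(2/15)*log2(2/15) = 0.387585; -(1/5)*log2(1/5) = 0.464386; -(1/15)*log2(1/15) = 0.260459; -(3/5)*log2(3/5) = 0.442179. H = 0.387585 + 0.464386 + 0.260459 + 0.442179 = 1.5546

1.5546 bits


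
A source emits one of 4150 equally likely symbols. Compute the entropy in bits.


H = log2(n) = log2(4150) = 12.0189

12.0189 bits


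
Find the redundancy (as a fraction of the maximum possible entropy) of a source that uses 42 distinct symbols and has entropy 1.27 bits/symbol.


H_max = log2(K) = log2(42) = 5.3923 bits/symbol. Redundancy = 1 - H/H_max = 1 - 1.27/5.3923 = 1 - 0.2355 = 0.7645

0.7645


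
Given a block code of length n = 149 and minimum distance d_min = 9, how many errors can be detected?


Detection capability = d_min - 1 = 9 - 1 = 8

8 errors


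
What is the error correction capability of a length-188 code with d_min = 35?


Correction capability = floor((d-1)/2) = floor((35-1)/2) = 17

17 errors


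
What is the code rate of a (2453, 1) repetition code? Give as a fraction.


Rate = k/n = 1/2453

1/2453


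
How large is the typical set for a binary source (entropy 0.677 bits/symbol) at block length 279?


log2|A_typical| = nH = 279 * 0.677 = 188.883, so |A_typical| ~ 2^188.883 = 7.235e+56

7.235e+56


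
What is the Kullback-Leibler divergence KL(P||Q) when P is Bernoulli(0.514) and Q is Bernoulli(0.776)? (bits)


KL = p*log2(p/q) + (1-p)*log2((1-p)/(1-q)) = 0.514*log2(0.514/0.776) + 0.486*log2(0.486/0.224) = 0.2376

0.2376 bits


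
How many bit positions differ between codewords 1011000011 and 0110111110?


Count differing positions: ^ ^ . ^ ^ ^ ^ ^ . ^ = 8 differences

8


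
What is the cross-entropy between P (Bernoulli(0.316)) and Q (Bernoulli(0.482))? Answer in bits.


H(P,Q) = -p*log2(q) - (1-p)*log2(1-q). -0.316*log2(0.482) = 0.332715; -0.684*log2(0.518) = 0.649100. H(P,Q) = 0.332715 + 0.649100 = 0.9818

0.9818 bits


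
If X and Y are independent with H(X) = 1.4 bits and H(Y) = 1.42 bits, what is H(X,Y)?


For independent variables, H(X,Y) = H(X) + H(Y) = 1.4 + 1.42 = 2.82

2.82 bits


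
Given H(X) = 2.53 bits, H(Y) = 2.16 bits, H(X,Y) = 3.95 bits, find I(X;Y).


I(X;Y) = H(X) + H(Y) - H(X,Y) = 2.53 + 2.16 - 3.95 = 0.74

0.74 bits


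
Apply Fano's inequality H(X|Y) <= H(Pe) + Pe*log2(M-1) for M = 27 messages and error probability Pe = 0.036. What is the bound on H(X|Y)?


H(Pe) = -Pe*log2(Pe) - (1-Pe)*log2(1-Pe) = -0.036*log2(0.036) - 0.964*log2(0.964) = 0.172651 + 0.050991 = 0.2236. Pe*log2(M-1) = 0.036*log2(26) = 0.169216. Bound = H(Pe) + Pe*log2(M-1) = 0.172651 + 0.050991 + 0.169216 = 0.3929

0.3929 bits


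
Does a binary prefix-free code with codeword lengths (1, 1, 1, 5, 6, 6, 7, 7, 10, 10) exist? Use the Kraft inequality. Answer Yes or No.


Kraft sum = sum(2^(-l_i)) = 1.5801, need <= 1. Result: violated (a binary prefix-free code with these lengths cannot exist)

No


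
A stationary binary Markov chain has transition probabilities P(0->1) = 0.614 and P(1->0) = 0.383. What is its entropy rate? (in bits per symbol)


Stationary distribution: pi_0 = p10/(p01+p10) = 0.3842, pi_1 = 0.6158. Entropy rate H' = pi_0*H(p01) + pi_1*H(p10) = 0.3842*0.9622 + 0.6158*0.9601 = 0.9609

0.9609 bits/symbol


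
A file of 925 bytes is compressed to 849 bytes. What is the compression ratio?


Ratio = original / compressed = 925 / 849 = 1.0895

1.0895


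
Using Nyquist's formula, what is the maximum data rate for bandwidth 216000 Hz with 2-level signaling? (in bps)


Rate = 2 * B * log2(M) = 2 * 216000 * 1.0 = 432000.0

432000.0 bps


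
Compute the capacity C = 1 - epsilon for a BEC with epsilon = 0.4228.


C = 1 - epsilon = 1 - 0.4228 = 0.5772

0.5772 bits


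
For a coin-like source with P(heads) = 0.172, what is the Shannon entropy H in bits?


H = -p*log2(p) - (1-p)*log2(1-p). -0.172*log2(0.172) = 0.436797; -0.828*log2(0.828) = 0.225462. H = 0.436797 + 0.225462 = 0.6623

0.6623 bits


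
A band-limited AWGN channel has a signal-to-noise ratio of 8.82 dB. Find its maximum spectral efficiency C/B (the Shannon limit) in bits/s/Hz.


SNR_linear = 10^(8.82/10) = 7.6208; C/B = log2(1 + SNR_linear) = log2(1 + 7.6208) = 3.1078

3.1078 bits/s/Hz


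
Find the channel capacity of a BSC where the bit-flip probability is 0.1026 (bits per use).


H(p) = -p*log2(p) - (1-p)*log2(1-p) = -0.1026*log2(0.1026) - 0.8974*log2(0.8974) = 0.337030 + 0.140153 = 0.4772. C = 1 - H(p) = 1 - 0.4772 = 0.5228

0.5228 bits


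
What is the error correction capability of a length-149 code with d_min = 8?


Correction capability = floor((d-1)/2) = floor((8-1)/2) = 3

3 errors


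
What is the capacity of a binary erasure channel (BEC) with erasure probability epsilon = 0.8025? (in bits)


C = 1 - epsilon = 1 - 0.8025 = 0.1975

0.1975 bits


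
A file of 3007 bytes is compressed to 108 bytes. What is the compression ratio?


Ratio = original / compressed = 3007 / 108 = 27.8426

27.8426


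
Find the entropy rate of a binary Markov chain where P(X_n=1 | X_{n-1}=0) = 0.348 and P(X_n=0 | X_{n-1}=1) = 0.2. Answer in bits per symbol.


Stationary distribution: pi_0 = p10/(p01+p10) = 0.365, pi_1 = 0.635. Entropy rate H' = pi_0*H(p01) + pi_1*H(p10) = 0.365*0.9323 + 0.635*0.7219 = 0.7987

0.7987 bits/symbol


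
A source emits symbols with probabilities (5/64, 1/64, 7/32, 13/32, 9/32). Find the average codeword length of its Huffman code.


Huffman construction (repeatedly merge the two least-probable nodes; each merge adds 1 bit to every symbol beneath it): 1/64 + 5/64 = 3/32; 3/32 + 7/32 = 5/16; 9/32 + 5/16 = 19/32; 13/32 + 19/32 = 1. Resulting codeword lengths (in the order the probabilities were given): (4, 4, 3, 1, 2). L_avg = sum(p_i * l_i) = 5/64*4 + 1/64*4 + 7/32*3 + 13/32*1 + 9/32*2 = 2

2.0 bits


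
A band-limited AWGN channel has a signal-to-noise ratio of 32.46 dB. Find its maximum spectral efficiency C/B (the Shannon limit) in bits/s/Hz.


SNR_linear = 10^(32.46/10) = 1761.976; C/B = log2(1 + SNR_linear) = log2(1 + 1761.976) = 10.7838

10.7838 bits/s/Hz


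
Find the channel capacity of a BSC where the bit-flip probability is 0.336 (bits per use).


H(p) = -p*log2(p) - (1-p)*log2(1-p) = -0.336*log2(0.336) - 0.664*log2(0.664) = 0.528685 + 0.392255 = 0.9209. C = 1 - H(p) = 1 - 0.9209 = 0.0791

0.0791 bits


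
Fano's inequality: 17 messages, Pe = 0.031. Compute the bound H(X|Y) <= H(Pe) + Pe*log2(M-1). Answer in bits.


H(Pe) = -Pe*log2(Pe) - (1-Pe)*log2(1-Pe) = -0.031*log2(0.031) - 0.969*log2(0.969) = 0.155359 + 0.044023 = 0.1994. Pe*log2(M-1) = 0.031*log2(16) = 0.124000. Bound = H(Pe) + Pe*log2(M-1) = 0.155359 + 0.044023 + 0.124000 = 0.3234

0.3234 bits


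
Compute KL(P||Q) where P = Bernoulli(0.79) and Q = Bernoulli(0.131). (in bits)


KL = p*log2(p/q) + (1-p)*log2((1-p)/(1-q)) = 0.79*log2(0.79/0.131) + 0.21*log2(0.21/0.869) = 1.6176

1.6176 bits


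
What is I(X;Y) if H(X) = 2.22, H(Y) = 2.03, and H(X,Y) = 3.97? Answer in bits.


I(X;Y) = H(X) + H(Y) - H(X,Y) = 2.22 + 2.03 - 3.97 = 0.28

0.28 bits


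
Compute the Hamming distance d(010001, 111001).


Count differing positions: ^ . ^ . . . = 2 differences

2


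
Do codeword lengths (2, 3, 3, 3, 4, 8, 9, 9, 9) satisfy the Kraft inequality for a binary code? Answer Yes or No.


Kraft sum = sum(2^(-l_i)) = 0.6973, need <= 1. Result: satisfied (a binary prefix-free code with these lengths exists)

Yes


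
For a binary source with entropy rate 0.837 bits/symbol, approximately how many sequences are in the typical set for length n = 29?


log2|A_typical| = nH = 29 * 0.837 = 24.273, so |A_typical| ~ 2^24.273 = 2.027e+07

2.027e+07


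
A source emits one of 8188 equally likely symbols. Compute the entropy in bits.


H = log2(n) = log2(8188) = 12.9993

12.9993 bits


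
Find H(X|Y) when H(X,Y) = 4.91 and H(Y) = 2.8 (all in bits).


H(X|Y) = H(X,Y) - H(Y) = 4.91 - 2.8 = 2.11

2.11 bits


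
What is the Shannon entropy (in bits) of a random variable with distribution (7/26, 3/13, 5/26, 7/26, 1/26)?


H = -sum(p_i * log2(p_i)). Terms: -(7/26)*log2(7/26) = 0.509677; -(3/13)*log2(3/13) = 0.488187; -(5/26)*log2(5/26) = 0.457406; -(7/26)*log2(7/26) = 0.509677; -(1/26)*log2(1/26) = 0.180786. H = 0.509677 + 0.488187 + 0.457406 + 0.509677 + 0.180786 = 2.1457

2.1457 bits


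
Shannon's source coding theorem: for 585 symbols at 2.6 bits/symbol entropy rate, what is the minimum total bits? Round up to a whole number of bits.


Minimum bits >= n * H = 585 * 2.6 = 1521.0, rounded up to a whole number of bits = 1521

1521 bits


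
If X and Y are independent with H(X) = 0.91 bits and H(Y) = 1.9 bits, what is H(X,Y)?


For independent variables, H(X,Y) = H(X) + H(Y) = 0.91 + 1.9 = 2.81

2.81 bits


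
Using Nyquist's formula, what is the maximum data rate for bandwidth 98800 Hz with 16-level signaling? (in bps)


Rate = 2 * B * log2(M) = 2 * 98800 * 4.0 = 790400.0

790400.0 bps


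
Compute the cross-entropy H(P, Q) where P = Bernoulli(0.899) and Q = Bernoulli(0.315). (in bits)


H(P,Q) = -p*log2(q) - (1-p)*log2(1-q). -0.899*log2(0.315) = 1.498252; -0.101*log2(0.685) = 0.055128. H(P,Q) = 1.498252 + 0.055128 = 1.5534

1.5534 bits


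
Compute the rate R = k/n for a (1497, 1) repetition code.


Rate = k/n = 1/1497

1/1497


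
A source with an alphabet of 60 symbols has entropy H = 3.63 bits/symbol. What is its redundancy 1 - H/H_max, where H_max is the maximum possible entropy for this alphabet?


H_max = log2(K) = log2(60) = 5.9069 bits/symbol. Redundancy = 1 - H/H_max = 1 - 3.63/5.9069 = 1 - 0.6145 = 0.3855

0.3855


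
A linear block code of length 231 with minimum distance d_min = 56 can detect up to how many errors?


Detection capability = d_min - 1 = 56 - 1 = 55

55 errors


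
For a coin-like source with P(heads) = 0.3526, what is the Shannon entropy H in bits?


H = -p*log2(p) - (1-p)*log2(1-p). -0.3526*log2(0.3526) = 0.530274; -0.6474*log2(0.6474) = 0.406095. H = 0.530274 + 0.406095 = 0.9364

0.9364 bits


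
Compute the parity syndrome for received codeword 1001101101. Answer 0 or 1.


Syndrome = XOR of all bits = 1 XOR 0 XOR 0 XOR 1 XOR 1 XOR 0 XOR 1 XOR 1 XOR 0 XOR 1 = 0

0


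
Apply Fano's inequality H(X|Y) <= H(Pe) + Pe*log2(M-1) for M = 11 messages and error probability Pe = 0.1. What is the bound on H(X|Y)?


H(Pe) = -Pe*log2(Pe) - (1-Pe)*log2(1-Pe) = -0.1*log2(0.1) - 0.9*log2(0.9) = 0.332193 + 0.136803 = 0.469. Pe*log2(M-1) = 0.1*log2(10) = 0.332193. Bound = H(Pe) + Pe*log2(M-1) = 0.332193 + 0.136803 + 0.332193 = 0.8012

0.8012 bits


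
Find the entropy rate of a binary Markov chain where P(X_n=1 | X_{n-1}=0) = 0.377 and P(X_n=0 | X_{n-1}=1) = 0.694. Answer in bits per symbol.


Stationary distribution: pi_0 = p10/(p01+p10) = 0.648, pi_1 = 0.352. Entropy rate H' = pi_0*H(p01) + pi_1*H(p10) = 0.648*0.9559 + 0.352*0.8885 = 0.9322

0.9322 bits/symbol


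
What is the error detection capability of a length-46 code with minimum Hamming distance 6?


Detection capability = d_min - 1 = 6 - 1 = 5

5 errors


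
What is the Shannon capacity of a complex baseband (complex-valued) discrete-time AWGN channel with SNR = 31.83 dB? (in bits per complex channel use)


SNR_linear = 10^(31.83/10) = 1524.0528; C = log2(1 + SNR_linear) = log2(1 + 1524.0528) = 10.5746

10.5746 bits/channel use


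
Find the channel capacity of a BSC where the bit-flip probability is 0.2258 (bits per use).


H(p) = -p*log2(p) - (1-p)*log2(1-p) = -0.2258*log2(0.2258) - 0.7742*log2(0.7742) = 0.484766 + 0.285852 = 0.7706. C = 1 - H(p) = 1 - 0.7706 = 0.2294

0.2294 bits


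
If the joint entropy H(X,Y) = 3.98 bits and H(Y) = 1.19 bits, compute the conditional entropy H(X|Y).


H(X|Y) = H(X,Y) - H(Y) = 3.98 - 1.19 = 2.79

2.79 bits


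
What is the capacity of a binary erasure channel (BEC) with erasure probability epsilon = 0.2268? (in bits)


C = 1 - epsilon = 1 - 0.2268 = 0.7732

0.7732 bits


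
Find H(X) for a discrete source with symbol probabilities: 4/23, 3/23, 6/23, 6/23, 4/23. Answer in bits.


H = -sum(p_i * log2(p_i)). Terms: -(4/23)*log2(4/23) = 0.438880; -(3/23)*log2(3/23) = 0.383296; -(6/23)*log2(6/23) = 0.505722; -(6/23)*log2(6/23) = 0.505722; -(4/23)*log2(4/23) = 0.438880. H = 0.438880 + 0.383296 + 0.505722 + 0.505722 + 0.438880 = 2.2725

2.2725 bits


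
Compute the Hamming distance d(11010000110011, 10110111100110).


Count differing positions: . ^ ^ . . ^ ^ ^ . ^ . ^ . ^ = 8 differences

8


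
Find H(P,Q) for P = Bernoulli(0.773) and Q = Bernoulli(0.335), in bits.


H(P,Q) = -p*log2(q) - (1-p)*log2(1-q). -0.773*log2(0.335) = 1.219614; -0.227*log2(0.665) = 0.133606. H(P,Q) = 1.219614 + 0.133606 = 1.3532

1.3532 bits


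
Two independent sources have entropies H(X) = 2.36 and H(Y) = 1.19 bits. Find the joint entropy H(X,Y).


For independent variables, H(X,Y) = H(X) + H(Y) = 2.36 + 1.19 = 3.55

3.55 bits


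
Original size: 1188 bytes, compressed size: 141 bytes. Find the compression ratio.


Ratio = original / compressed = 1188 / 141 = 8.4255

8.4255


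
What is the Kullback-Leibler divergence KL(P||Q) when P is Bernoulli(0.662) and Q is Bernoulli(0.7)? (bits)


KL = p*log2(p/q) + (1-p)*log2((1-p)/(1-q)) = 0.662*log2(0.662/0.7) + 0.338*log2(0.338/0.3) = 0.0048

0.0048 bits


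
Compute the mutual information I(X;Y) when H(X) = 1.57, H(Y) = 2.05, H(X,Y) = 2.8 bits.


I(X;Y) = H(X) + H(Y) - H(X,Y) = 1.57 + 2.05 - 2.8 = 0.82

0.82 bits


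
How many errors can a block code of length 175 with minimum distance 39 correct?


Correction capability = floor((d-1)/2) = floor((39-1)/2) = 19

19 errors


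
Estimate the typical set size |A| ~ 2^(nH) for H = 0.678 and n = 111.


log2|A_typical| = nH = 111 * 0.678 = 75.258, so |A_typical| ~ 2^75.258 = 4.518e+22

4.518e+22


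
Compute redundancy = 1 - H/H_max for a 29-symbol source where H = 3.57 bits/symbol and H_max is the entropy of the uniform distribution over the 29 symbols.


H_max = log2(K) = log2(29) = 4.858 bits/symbol. Redundancy = 1 - H/H_max = 1 - 3.57/4.858 = 1 - 0.7349 = 0.2651

0.2651


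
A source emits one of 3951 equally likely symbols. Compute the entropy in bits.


H = log2(n) = log2(3951) = 11.948

11.948 bits


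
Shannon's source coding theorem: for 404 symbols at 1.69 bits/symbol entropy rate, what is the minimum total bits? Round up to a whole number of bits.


Minimum bits >= n * H = 404 * 1.69 = 682.76, rounded up to a whole number of bits = 683

683 bits


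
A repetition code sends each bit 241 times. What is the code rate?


Rate = k/n = 1/241

1/241


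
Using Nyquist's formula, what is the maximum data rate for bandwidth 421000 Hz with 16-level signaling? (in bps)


Rate = 2 * B * log2(M) = 2 * 421000 * 4.0 = 3368000.0

3368000.0 bps


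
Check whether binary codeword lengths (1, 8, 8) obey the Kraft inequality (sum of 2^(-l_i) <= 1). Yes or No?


Kraft sum = sum(2^(-l_i)) = 0.5078, need <= 1. Result: satisfied (a binary prefix-free code with these lengths exists)

Yes


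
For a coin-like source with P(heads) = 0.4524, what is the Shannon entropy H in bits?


H = -p*log2(p) - (1-p)*log2(1-p). -0.4524*log2(0.4524) = 0.517695; -0.5476*log2(0.5476) = 0.475758. H = 0.517695 + 0.475758 = 0.9935

0.9935 bits


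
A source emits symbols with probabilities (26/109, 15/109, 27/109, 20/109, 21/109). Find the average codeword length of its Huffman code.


Huffman construction (repeatedly merge the two least-probable nodes; each merge adds 1 bit to every symbol beneath it): 15/109 + 20/109 = 35/109; 21/109 + 26/109 = 47/109; 27/109 + 35/109 = 62/109; 47/109 + 62/109 = 1. Resulting codeword lengths (in the order the probabilities were given): (2, 3, 2, 3, 2). L_avg = sum(p_i * l_i) = 26/109*2 + 15/109*3 + 27/109*2 + 20/109*3 + 21/109*2 = 253/109 = 2.3211

2.3211 bits
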